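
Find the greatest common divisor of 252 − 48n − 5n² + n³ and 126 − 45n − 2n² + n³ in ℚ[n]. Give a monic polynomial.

−42 + n + n²

By polynomial division,
  n³ − 5n² − 48n + 252 = (n³ − 2n² − 45n + 126) + (−3n² − 3n + 126)
  n³ − 2n² − 45n + 126 = (−(1/3)n + 1)(−3n² − 3n + 126) + (0)
Last nonzero remainder: −3n² − 3n + 126. Dividing through by −3 gives the monic gcd n² + n − 42.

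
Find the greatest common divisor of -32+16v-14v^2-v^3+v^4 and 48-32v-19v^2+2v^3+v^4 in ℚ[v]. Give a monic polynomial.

By polynomial division,
  v^4-v^3-14v^2+16v-32 = (v^4+2v^3-19v^2-32v+48) + (-3v^3+5v^2+48v-80)
  v^4+2v^3-19v^2-32v+48 = (-(1/3)v-11/9)(-3v^3+5v^2+48v-80) + ((28/9)v^2-448/9)
  -3v^3+5v^2+48v-80 = (-(27/28)v+45/28)((28/9)v^2-448/9) + (0)
Last nonzero remainder: (28/9)v^2-448/9. Dividing through by 28/9 gives the monic gcd v^2-16.

-16+v^2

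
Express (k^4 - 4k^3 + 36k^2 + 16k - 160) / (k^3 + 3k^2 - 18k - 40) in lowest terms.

By polynomial division,
  k^4 - 4k^3 + 36k^2 + 16k - 160 = (k - 7)(k^3 + 3k^2 - 18k - 40) + (75k^2 - 70k - 440)
  k^3 + 3k^2 - 18k - 40 = ((1/75)k + 59/1125)(75k^2 - 70k - 440) + (-(1904/225)k - 3808/225)
  75k^2 - 70k - 440 = (-(16875/1904)k + 12375/476)(-(1904/225)k - 3808/225) + (0)
Last nonzero remainder: -(1904/225)k - 3808/225. Dividing through by -1904/225 gives the monic gcd k + 2.
Cancel k + 2 from numerator and denominator to get the reduced form.

(k^3 - 6k^2 + 48k - 80)/(k^2 + k - 20)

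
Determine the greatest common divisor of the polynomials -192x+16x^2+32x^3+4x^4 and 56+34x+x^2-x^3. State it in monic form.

Apply the Euclidean algorithm:
  4x^4+32x^3+16x^2-192x = (-4x-36)(-x^3+x^2+34x+56) + (188x^2+1256x+2016)
  -x^3+x^2+34x+56 = (-(1/188)x+361/8836)(188x^2+1256x+2016) + (-(14560/2209)x-58240/2209)
  188x^2+1256x+2016 = (-(103823/3640)x-19881/260)(-(14560/2209)x-58240/2209) + (0)
Last nonzero remainder: -(14560/2209)x-58240/2209. Dividing through by -14560/2209 gives the monic gcd x+4.

4+x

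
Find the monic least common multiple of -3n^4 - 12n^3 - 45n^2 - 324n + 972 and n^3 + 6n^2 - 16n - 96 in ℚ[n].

Euclidean algorithm in ℚ[n]:
  -3n^4 - 12n^3 - 45n^2 - 324n + 972 = (-3n + 6)(n^3 + 6n^2 - 16n - 96) + (-129n^2 - 516n + 1548)
  n^3 + 6n^2 - 16n - 96 = (-(1/129)n - 2/129)(-129n^2 - 516n + 1548) + (-12n - 72)
  -129n^2 - 516n + 1548 = ((43/4)n - 43/2)(-12n - 72) + (0)
Last nonzero remainder: -12n - 72. Dividing through by -12 gives the monic gcd n + 6.
Then lcm(f, g) = f·g / gcd(f, g); expanding and making the result monic gives the answer.

n^6 + 4n^5 - n^4 + 44n^3 - 564n^2 - 1728n + 5184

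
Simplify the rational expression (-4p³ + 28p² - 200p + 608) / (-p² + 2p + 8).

(4p² - 12p + 152)/(p + 2)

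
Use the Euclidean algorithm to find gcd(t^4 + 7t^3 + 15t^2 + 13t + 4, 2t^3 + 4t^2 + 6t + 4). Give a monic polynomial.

Apply the Euclidean algorithm:
  t^4 + 7t^3 + 15t^2 + 13t + 4 = ((1/2)t + 5/2)(2t^3 + 4t^2 + 6t + 4) + (2t^2 − 4t − 6)
  2t^3 + 4t^2 + 6t + 4 = (t + 4)(2t^2 − 4t − 6) + (28t + 28)
  2t^2 − 4t − 6 = ((1/14)t − 3/14)(28t + 28) + (0)
Last nonzero remainder: 28t + 28. Dividing through by 28 gives the monic gcd t + 1.

t + 1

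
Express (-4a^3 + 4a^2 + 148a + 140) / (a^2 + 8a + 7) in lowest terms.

(-4a^2 + 8a + 140)/(a + 7)

Apply the Euclidean algorithm:
  -4a^3 + 4a^2 + 148a + 140 = (-4a + 36)(a^2 + 8a + 7) + (-112a - 112)
  a^2 + 8a + 7 = (-(1/112)a - 1/16)(-112a - 112) + (0)
Last nonzero remainder: -112a - 112. Dividing through by -112 gives the monic gcd a + 1.
Cancel a + 1 from numerator and denominator to get the reduced form.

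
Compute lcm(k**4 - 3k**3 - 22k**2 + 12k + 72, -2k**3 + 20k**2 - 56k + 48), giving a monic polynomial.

Apply the Euclidean algorithm:
  k**4 - 3k**3 - 22k**2 + 12k + 72 = (-(1/2)k - 7/2)(-2k**3 + 20k**2 - 56k + 48) + (20k**2 - 160k + 240)
  -2k**3 + 20k**2 - 56k + 48 = (-(1/10)k + 1/5)(20k**2 - 160k + 240) + (0)
Last nonzero remainder: 20k**2 - 160k + 240. Dividing through by 20 gives the monic gcd k**2 - 8k + 12.
Then lcm(f, g) = f·g / gcd(f, g); expanding and making the result monic gives the answer.

k**5 - 5k**4 - 16k**3 + 56k**2 + 48k - 144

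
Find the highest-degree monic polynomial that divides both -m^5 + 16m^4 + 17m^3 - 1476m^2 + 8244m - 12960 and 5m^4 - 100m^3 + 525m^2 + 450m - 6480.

m^3 - 23m^2 + 174m - 432

Euclidean algorithm in ℚ[m]:
  -m^5 + 16m^4 + 17m^3 - 1476m^2 + 8244m - 12960 = (-(1/5)m - 4/5)(5m^4 - 100m^3 + 525m^2 + 450m - 6480) + (42m^3 - 966m^2 + 7308m - 18144)
  5m^4 - 100m^3 + 525m^2 + 450m - 6480 = ((5/42)m + 5/14)(42m^3 - 966m^2 + 7308m - 18144) + (0)
Last nonzero remainder: 42m^3 - 966m^2 + 7308m - 18144. Dividing through by 42 gives the monic gcd m^3 - 23m^2 + 174m - 432.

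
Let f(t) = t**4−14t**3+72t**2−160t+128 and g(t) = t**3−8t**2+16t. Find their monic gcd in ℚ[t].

t**2−8t+16

Repeated division with remainder:
  t**4−14t**3+72t**2−160t+128 = (t−6)(t**3−8t**2+16t) + (8t**2−64t+128)
  t**3−8t**2+16t = ((1/8)t)(8t**2−64t+128) + (0)
Last nonzero remainder: 8t**2−64t+128. Dividing through by 8 gives the monic gcd t**2−8t+16.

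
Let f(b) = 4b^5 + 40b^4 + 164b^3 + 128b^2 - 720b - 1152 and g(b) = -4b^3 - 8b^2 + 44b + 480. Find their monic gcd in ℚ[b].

b^2 + 7b + 24

Euclidean algorithm in ℚ[b]:
  4b^5 + 40b^4 + 164b^3 + 128b^2 - 720b - 1152 = (-b^2 - 8b - 36)(-4b^3 - 8b^2 + 44b + 480) + (672b^2 + 4704b + 16128)
  -4b^3 - 8b^2 + 44b + 480 = (-(1/168)b + 5/168)(672b^2 + 4704b + 16128) + (0)
Last nonzero remainder: 672b^2 + 4704b + 16128. Dividing through by 672 gives the monic gcd b^2 + 7b + 24.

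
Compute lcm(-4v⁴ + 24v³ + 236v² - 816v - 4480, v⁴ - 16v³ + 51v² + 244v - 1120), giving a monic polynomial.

v⁵ - 11v⁴ - 29v³ + 499v² + 100v - 5600

Repeated division with remainder:
  -4v⁴ + 24v³ + 236v² - 816v - 4480 = (-4)(v⁴ - 16v³ + 51v² + 244v - 1120) + (-40v³ + 440v² + 160v - 8960)
  v⁴ - 16v³ + 51v² + 244v - 1120 = (-(1/40)v + 1/8)(-40v³ + 440v² + 160v - 8960) + (0)
Last nonzero remainder: -40v³ + 440v² + 160v - 8960. Dividing through by -40 gives the monic gcd v³ - 11v² - 4v + 224.
Then lcm(f, g) = f·g / gcd(f, g); expanding and making the result monic gives the answer.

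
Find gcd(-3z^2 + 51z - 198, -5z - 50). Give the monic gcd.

Euclidean algorithm in ℚ[z]:
  -3z^2 + 51z - 198 = ((3/5)z - 81/5)(-5z - 50) + (-1008)
  -5z - 50 = ((5/1008)z + 25/504)(-1008) + (0)
The last nonzero remainder is the constant -1008, so the polynomials are coprime and gcd = 1.

1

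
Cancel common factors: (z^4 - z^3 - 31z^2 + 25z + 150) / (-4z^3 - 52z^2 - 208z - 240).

(-z^2 + 8z - 15)/(4z + 24)

By polynomial division,
  z^4 - z^3 - 31z^2 + 25z + 150 = (-(1/4)z + 7/2)(-4z^3 - 52z^2 - 208z - 240) + (99z^2 + 693z + 990)
  -4z^3 - 52z^2 - 208z - 240 = (-(4/99)z - 8/33)(99z^2 + 693z + 990) + (0)
Last nonzero remainder: 99z^2 + 693z + 990. Dividing through by 99 gives the monic gcd z^2 + 7z + 10.
Cancel z^2 + 7z + 10 from numerator and denominator to get the reduced form.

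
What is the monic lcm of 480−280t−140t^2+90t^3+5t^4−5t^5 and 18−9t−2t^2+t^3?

−288+72t+140t^2−26t^3−21t^4+2t^5+t^6

Apply the Euclidean algorithm:
  −5t^5+5t^4+90t^3−140t^2−280t+480 = (−5t^2−5t+35)(t^3−2t^2−9t+18) + (−25t^2+125t−150)
  t^3−2t^2−9t+18 = (−(1/25)t−3/25)(−25t^2+125t−150) + (0)
Last nonzero remainder: −25t^2+125t−150. Dividing through by −25 gives the monic gcd t^2−5t+6.
Then lcm(f, g) = f·g / gcd(f, g); expanding and making the result monic gives the answer.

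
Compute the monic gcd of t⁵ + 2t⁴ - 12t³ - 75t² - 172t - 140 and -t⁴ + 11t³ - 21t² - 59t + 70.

t² - 3t - 10

Repeated division with remainder:
  t⁵ + 2t⁴ - 12t³ - 75t² - 172t - 140 = (-t - 13)(-t⁴ + 11t³ - 21t² - 59t + 70) + (110t³ - 407t² - 869t + 770)
  -t⁴ + 11t³ - 21t² - 59t + 70 = (-(1/110)t + 73/1100)(110t³ - 407t² - 869t + 770) + (-(189/100)t² + (567/100)t + 189/10)
  110t³ - 407t² - 869t + 770 = (-(11000/189)t + 1100/27)(-(189/100)t² + (567/100)t + 189/10) + (0)
Last nonzero remainder: -(189/100)t² + (567/100)t + 189/10. Dividing through by -189/100 gives the monic gcd t² - 3t - 10.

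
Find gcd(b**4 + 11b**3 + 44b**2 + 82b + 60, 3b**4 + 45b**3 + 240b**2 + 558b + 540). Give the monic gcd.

Repeated division with remainder:
  b**4 + 11b**3 + 44b**2 + 82b + 60 = (1/3)(3b**4 + 45b**3 + 240b**2 + 558b + 540) + (−4b**3 − 36b**2 − 104b − 120)
  3b**4 + 45b**3 + 240b**2 + 558b + 540 = (−(3/4)b − 9/2)(−4b**3 − 36b**2 − 104b − 120) + (0)
Last nonzero remainder: −4b**3 − 36b**2 − 104b − 120. Dividing through by −4 gives the monic gcd b**3 + 9b**2 + 26b + 30.

b**3 + 9b**2 + 26b + 30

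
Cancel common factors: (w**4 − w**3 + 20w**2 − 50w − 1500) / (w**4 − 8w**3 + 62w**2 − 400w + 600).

Euclidean algorithm in ℚ[w]:
  w**4 − w**3 + 20w**2 − 50w − 1500 = (w**4 − 8w**3 + 62w**2 − 400w + 600) + (7w**3 − 42w**2 + 350w − 2100)
  w**4 − 8w**3 + 62w**2 − 400w + 600 = ((1/7)w − 2/7)(7w**3 − 42w**2 + 350w − 2100) + (0)
Last nonzero remainder: 7w**3 − 42w**2 + 350w − 2100. Dividing through by 7 gives the monic gcd w**3 − 6w**2 + 50w − 300.
Cancel w**3 − 6w**2 + 50w − 300 from numerator and denominator to get the reduced form.

(w + 5)/(w − 2)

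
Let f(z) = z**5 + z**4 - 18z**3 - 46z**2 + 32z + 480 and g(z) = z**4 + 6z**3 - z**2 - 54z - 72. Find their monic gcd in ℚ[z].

Repeated division with remainder:
  z**5 + z**4 - 18z**3 - 46z**2 + 32z + 480 = (z - 5)(z**4 + 6z**3 - z**2 - 54z - 72) + (13z**3 + 3z**2 - 166z + 120)
  z**4 + 6z**3 - z**2 - 54z - 72 = ((1/13)z + 75/169)(13z**3 + 3z**2 - 166z + 120) + ((1764/169)z**2 + (1764/169)z - 21168/169)
  13z**3 + 3z**2 - 166z + 120 = ((2197/1764)z - 845/882)((1764/169)z**2 + (1764/169)z - 21168/169) + (0)
Last nonzero remainder: (1764/169)z**2 + (1764/169)z - 21168/169. Dividing through by 1764/169 gives the monic gcd z**2 + z - 12.

z**2 + z - 12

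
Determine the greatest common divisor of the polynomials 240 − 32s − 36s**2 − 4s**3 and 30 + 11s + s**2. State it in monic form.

Euclidean algorithm in ℚ[s]:
  −4s**3 − 36s**2 − 32s + 240 = (−4s + 8)(s**2 + 11s + 30) + (0)
The last nonzero remainder s**2 + 11s + 30 is already monic.

30 + 11s + s**2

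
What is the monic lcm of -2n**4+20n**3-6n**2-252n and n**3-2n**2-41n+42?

Apply the Euclidean algorithm:
  -2n**4+20n**3-6n**2-252n = (-2n+16)(n**3-2n**2-41n+42) + (-56n**2+488n-672)
  n**3-2n**2-41n+42 = (-(1/56)n-47/392)(-56n**2+488n-672) + ((270/49)n-270/7)
  -56n**2+488n-672 = (-(1372/135)n+784/45)((270/49)n-270/7) + (0)
Last nonzero remainder: (270/49)n-270/7. Dividing through by 270/49 gives the monic gcd n-7.
Then lcm(f, g) = f·g / gcd(f, g); expanding and making the result monic gives the answer.

n**6-5n**5-53n**4+201n**3+612n**2-756n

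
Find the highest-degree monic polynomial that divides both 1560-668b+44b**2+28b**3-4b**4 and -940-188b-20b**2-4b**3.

Euclidean algorithm in ℚ[b]:
  -4b**4+28b**3+44b**2-668b+1560 = (b-12)(-4b**3-20b**2-188b-940) + (-8b**2-1984b-9720)
  -4b**3-20b**2-188b-940 = ((1/2)b-243/2)(-8b**2-1984b-9720) + (-236384b-1181920)
  -8b**2-1984b-9720 = ((1/29548)b+243/29548)(-236384b-1181920) + (0)
Last nonzero remainder: -236384b-1181920. Dividing through by -236384 gives the monic gcd b+5.

5+b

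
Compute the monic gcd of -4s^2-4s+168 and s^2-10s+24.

s-6

Euclidean algorithm in ℚ[s]:
  -4s^2-4s+168 = (-4)(s^2-10s+24) + (-44s+264)
  s^2-10s+24 = (-(1/44)s+1/11)(-44s+264) + (0)
Last nonzero remainder: -44s+264. Dividing through by -44 gives the monic gcd s-6.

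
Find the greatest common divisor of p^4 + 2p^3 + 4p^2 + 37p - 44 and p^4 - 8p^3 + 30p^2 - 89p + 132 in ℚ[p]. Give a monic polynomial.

Euclidean algorithm in ℚ[p]:
  p^4 + 2p^3 + 4p^2 + 37p - 44 = (p^4 - 8p^3 + 30p^2 - 89p + 132) + (10p^3 - 26p^2 + 126p - 176)
  p^4 - 8p^3 + 30p^2 - 89p + 132 = ((1/10)p - 27/50)(10p^3 - 26p^2 + 126p - 176) + ((84/25)p^2 - (84/25)p + 924/25)
  10p^3 - 26p^2 + 126p - 176 = ((125/42)p - 100/21)((84/25)p^2 - (84/25)p + 924/25) + (0)
Last nonzero remainder: (84/25)p^2 - (84/25)p + 924/25. Dividing through by 84/25 gives the monic gcd p^2 - p + 11.

p^2 - p + 11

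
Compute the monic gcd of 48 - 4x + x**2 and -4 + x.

1

Apply the Euclidean algorithm:
  x**2 - 4x + 48 = (x)(x - 4) + (48)
  x - 4 = ((1/48)x - 1/12)(48) + (0)
The last nonzero remainder is the constant 48, so the polynomials are coprime and gcd = 1.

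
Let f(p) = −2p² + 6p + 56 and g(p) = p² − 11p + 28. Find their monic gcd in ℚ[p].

Repeated division with remainder:
  −2p² + 6p + 56 = (−2)(p² − 11p + 28) + (−16p + 112)
  p² − 11p + 28 = (−(1/16)p + 1/4)(−16p + 112) + (0)
Last nonzero remainder: −16p + 112. Dividing through by −16 gives the monic gcd p − 7.

p − 7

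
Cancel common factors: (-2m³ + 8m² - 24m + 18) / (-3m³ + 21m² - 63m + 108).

Euclidean algorithm in ℚ[m]:
  -2m³ + 8m² - 24m + 18 = (2/3)(-3m³ + 21m² - 63m + 108) + (-6m² + 18m - 54)
  -3m³ + 21m² - 63m + 108 = ((1/2)m - 2)(-6m² + 18m - 54) + (0)
Last nonzero remainder: -6m² + 18m - 54. Dividing through by -6 gives the monic gcd m² - 3m + 9.
Cancel m² - 3m + 9 from numerator and denominator to get the reduced form.

(2m - 2)/(3m - 12)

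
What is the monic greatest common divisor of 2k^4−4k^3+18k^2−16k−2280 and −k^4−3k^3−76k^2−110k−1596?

k^2−k+38

Repeated division with remainder:
  2k^4−4k^3+18k^2−16k−2280 = (−2)(−k^4−3k^3−76k^2−110k−1596) + (−10k^3−134k^2−236k−5472)
  −k^4−3k^3−76k^2−110k−1596 = ((1/10)k−26/25)(−10k^3−134k^2−236k−5472) + (−(4794/25)k^2+(4794/25)k−182172/25)
  −10k^3−134k^2−236k−5472 = ((125/2397)k+600/799)(−(4794/25)k^2+(4794/25)k−182172/25) + (0)
Last nonzero remainder: −(4794/25)k^2+(4794/25)k−182172/25. Dividing through by −4794/25 gives the monic gcd k^2−k+38.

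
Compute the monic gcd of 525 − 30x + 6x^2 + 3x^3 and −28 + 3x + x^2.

7 + x

By polynomial division,
  3x^3 + 6x^2 − 30x + 525 = (3x − 3)(x^2 + 3x − 28) + (63x + 441)
  x^2 + 3x − 28 = ((1/63)x − 4/63)(63x + 441) + (0)
Last nonzero remainder: 63x + 441. Dividing through by 63 gives the monic gcd x + 7.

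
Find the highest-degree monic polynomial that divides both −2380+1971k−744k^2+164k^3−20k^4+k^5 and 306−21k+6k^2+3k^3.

Repeated division with remainder:
  k^5−20k^4+164k^3−744k^2+1971k−2380 = ((1/3)k^2−(22/3)k+215/3)(3k^3+6k^2−21k+306) + (−1430k^2+5720k−24310)
  3k^3+6k^2−21k+306 = (−(3/1430)k−9/715)(−1430k^2+5720k−24310) + (0)
Last nonzero remainder: −1430k^2+5720k−24310. Dividing through by −1430 gives the monic gcd k^2−4k+17.

17−4k+k^2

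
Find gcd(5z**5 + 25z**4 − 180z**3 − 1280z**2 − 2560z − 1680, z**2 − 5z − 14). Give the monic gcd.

z**2 − 5z − 14

By polynomial division,
  5z**5 + 25z**4 − 180z**3 − 1280z**2 − 2560z − 1680 = (5z**3 + 50z**2 + 140z + 120)(z**2 − 5z − 14) + (0)
The last nonzero remainder z**2 − 5z − 14 is already monic.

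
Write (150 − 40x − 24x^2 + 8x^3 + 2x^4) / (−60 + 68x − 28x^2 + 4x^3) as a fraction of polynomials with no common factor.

(15 + 8x + x^2)/(−6 + 2x)

Repeated division with remainder:
  2x^4 + 8x^3 − 24x^2 − 40x + 150 = ((1/2)x + 11/2)(4x^3 − 28x^2 + 68x − 60) + (96x^2 − 384x + 480)
  4x^3 − 28x^2 + 68x − 60 = ((1/24)x − 1/8)(96x^2 − 384x + 480) + (0)
Last nonzero remainder: 96x^2 − 384x + 480. Dividing through by 96 gives the monic gcd x^2 − 4x + 5.
Cancel x^2 − 4x + 5 from numerator and denominator to get the reduced form.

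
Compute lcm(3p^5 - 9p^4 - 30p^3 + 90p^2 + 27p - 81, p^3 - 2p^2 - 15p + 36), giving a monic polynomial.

p^6 + p^5 - 22p^4 - 10p^3 + 129p^2 + 9p - 108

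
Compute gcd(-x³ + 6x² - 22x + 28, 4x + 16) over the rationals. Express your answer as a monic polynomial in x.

Apply the Euclidean algorithm:
  -x³ + 6x² - 22x + 28 = (-(1/4)x² + (5/2)x - 31/2)(4x + 16) + (276)
  4x + 16 = ((1/69)x + 4/69)(276) + (0)
The last nonzero remainder is the constant 276, so the polynomials are coprime and gcd = 1.

1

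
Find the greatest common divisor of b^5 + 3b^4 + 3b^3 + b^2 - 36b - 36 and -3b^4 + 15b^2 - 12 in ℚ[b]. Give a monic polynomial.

b^2 - b - 2

Euclidean algorithm in ℚ[b]:
  b^5 + 3b^4 + 3b^3 + b^2 - 36b - 36 = (-(1/3)b - 1)(-3b^4 + 15b^2 - 12) + (8b^3 + 16b^2 - 40b - 48)
  -3b^4 + 15b^2 - 12 = (-(3/8)b + 3/4)(8b^3 + 16b^2 - 40b - 48) + (-12b^2 + 12b + 24)
  8b^3 + 16b^2 - 40b - 48 = (-(2/3)b - 2)(-12b^2 + 12b + 24) + (0)
Last nonzero remainder: -12b^2 + 12b + 24. Dividing through by -12 gives the monic gcd b^2 - b - 2.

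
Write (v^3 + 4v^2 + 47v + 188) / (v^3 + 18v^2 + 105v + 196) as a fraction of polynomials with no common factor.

Repeated division with remainder:
  v^3 + 4v^2 + 47v + 188 = (v^3 + 18v^2 + 105v + 196) + (−14v^2 − 58v − 8)
  v^3 + 18v^2 + 105v + 196 = (−(1/14)v − 97/98)(−14v^2 − 58v − 8) + ((2304/49)v + 9216/49)
  −14v^2 − 58v − 8 = (−(343/1152)v − 49/1152)((2304/49)v + 9216/49) + (0)
Last nonzero remainder: (2304/49)v + 9216/49. Dividing through by 2304/49 gives the monic gcd v + 4.
Cancel v + 4 from numerator and denominator to get the reduced form.

(v^2 + 47)/(v^2 + 14v + 49)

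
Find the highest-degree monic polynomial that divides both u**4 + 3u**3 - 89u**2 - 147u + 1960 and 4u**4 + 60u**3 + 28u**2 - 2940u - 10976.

u**3 + 8u**2 - 49u - 392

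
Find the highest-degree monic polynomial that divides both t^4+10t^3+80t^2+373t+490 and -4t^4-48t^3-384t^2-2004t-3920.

t^3+8t^2+64t+245

By polynomial division,
  t^4+10t^3+80t^2+373t+490 = (-1/4)(-4t^4-48t^3-384t^2-2004t-3920) + (-2t^3-16t^2-128t-490)
  -4t^4-48t^3-384t^2-2004t-3920 = (2t+8)(-2t^3-16t^2-128t-490) + (0)
Last nonzero remainder: -2t^3-16t^2-128t-490. Dividing through by -2 gives the monic gcd t^3+8t^2+64t+245.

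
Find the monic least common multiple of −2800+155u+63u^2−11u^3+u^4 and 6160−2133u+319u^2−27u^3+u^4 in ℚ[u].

Repeated division with remainder:
  u^4−11u^3+63u^2+155u−2800 = (u^4−27u^3+319u^2−2133u+6160) + (16u^3−256u^2+2288u−8960)
  u^4−27u^3+319u^2−2133u+6160 = ((1/16)u−11/16)(16u^3−256u^2+2288u−8960) + (0)
Last nonzero remainder: 16u^3−256u^2+2288u−8960. Dividing through by 16 gives the monic gcd u^3−16u^2+143u−560.
Then lcm(f, g) = f·g / gcd(f, g); expanding and making the result monic gives the answer.

30800−4505u−538u^2+184u^3−22u^4+u^5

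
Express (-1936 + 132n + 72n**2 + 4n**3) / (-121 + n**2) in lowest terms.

(-176 + 28n + 4n**2)/(-11 + n)

By polynomial division,
  4n**3 + 72n**2 + 132n - 1936 = (4n + 72)(n**2 - 121) + (616n + 6776)
  n**2 - 121 = ((1/616)n - 1/56)(616n + 6776) + (0)
Last nonzero remainder: 616n + 6776. Dividing through by 616 gives the monic gcd n + 11.
Cancel n + 11 from numerator and denominator to get the reduced form.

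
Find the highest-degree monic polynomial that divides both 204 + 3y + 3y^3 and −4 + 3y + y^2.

4 + y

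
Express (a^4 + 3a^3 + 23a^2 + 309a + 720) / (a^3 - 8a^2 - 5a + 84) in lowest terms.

(a^3 + 23a + 240)/(a^2 - 11a + 28)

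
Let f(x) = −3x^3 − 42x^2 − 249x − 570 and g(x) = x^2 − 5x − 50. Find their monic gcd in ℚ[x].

x + 5

Euclidean algorithm in ℚ[x]:
  −3x^3 − 42x^2 − 249x − 570 = (−3x − 57)(x^2 − 5x − 50) + (−684x − 3420)
  x^2 − 5x − 50 = (−(1/684)x + 5/342)(−684x − 3420) + (0)
Last nonzero remainder: −684x − 3420. Dividing through by −684 gives the monic gcd x + 5.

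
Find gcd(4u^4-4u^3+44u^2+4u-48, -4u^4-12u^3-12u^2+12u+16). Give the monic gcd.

u^2-1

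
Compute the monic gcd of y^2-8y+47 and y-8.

Apply the Euclidean algorithm:
  y^2-8y+47 = (y)(y-8) + (47)
  y-8 = ((1/47)y-8/47)(47) + (0)
The last nonzero remainder is the constant 47, so the polynomials are coprime and gcd = 1.

1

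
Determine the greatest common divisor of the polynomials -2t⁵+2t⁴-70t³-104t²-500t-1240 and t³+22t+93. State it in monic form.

Euclidean algorithm in ℚ[t]:
  -2t⁵+2t⁴-70t³-104t²-500t-1240 = (-2t²+2t-26)(t³+22t+93) + (38t²-114t+1178)
  t³+22t+93 = ((1/38)t+3/38)(38t²-114t+1178) + (0)
Last nonzero remainder: 38t²-114t+1178. Dividing through by 38 gives the monic gcd t²-3t+31.

t²-3t+31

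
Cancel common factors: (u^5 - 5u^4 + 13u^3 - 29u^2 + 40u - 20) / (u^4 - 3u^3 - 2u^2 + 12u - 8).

(u^2 + 5)/(u + 2)

Euclidean algorithm in ℚ[u]:
  u^5 - 5u^4 + 13u^3 - 29u^2 + 40u - 20 = (u - 2)(u^4 - 3u^3 - 2u^2 + 12u - 8) + (9u^3 - 45u^2 + 72u - 36)
  u^4 - 3u^3 - 2u^2 + 12u - 8 = ((1/9)u + 2/9)(9u^3 - 45u^2 + 72u - 36) + (0)
Last nonzero remainder: 9u^3 - 45u^2 + 72u - 36. Dividing through by 9 gives the monic gcd u^3 - 5u^2 + 8u - 4.
Cancel u^3 - 5u^2 + 8u - 4 from numerator and denominator to get the reduced form.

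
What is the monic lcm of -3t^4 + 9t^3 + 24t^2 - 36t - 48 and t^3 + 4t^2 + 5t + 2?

t^5 - 2t^4 - 11t^3 + 4t^2 + 28t + 16

Repeated division with remainder:
  -3t^4 + 9t^3 + 24t^2 - 36t - 48 = (-3t + 21)(t^3 + 4t^2 + 5t + 2) + (-45t^2 - 135t - 90)
  t^3 + 4t^2 + 5t + 2 = (-(1/45)t - 1/45)(-45t^2 - 135t - 90) + (0)
Last nonzero remainder: -45t^2 - 135t - 90. Dividing through by -45 gives the monic gcd t^2 + 3t + 2.
Then lcm(f, g) = f·g / gcd(f, g); expanding and making the result monic gives the answer.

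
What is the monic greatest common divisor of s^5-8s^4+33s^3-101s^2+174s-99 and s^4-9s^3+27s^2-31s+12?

s^2-4s+3

Repeated division with remainder:
  s^5-8s^4+33s^3-101s^2+174s-99 = (s+1)(s^4-9s^3+27s^2-31s+12) + (15s^3-97s^2+193s-111)
  s^4-9s^3+27s^2-31s+12 = ((1/15)s-38/225)(15s^3-97s^2+193s-111) + (-(506/225)s^2+(2024/225)s-506/75)
  15s^3-97s^2+193s-111 = (-(3375/506)s+8325/506)(-(506/225)s^2+(2024/225)s-506/75) + (0)
Last nonzero remainder: -(506/225)s^2+(2024/225)s-506/75. Dividing through by -506/225 gives the monic gcd s^2-4s+3.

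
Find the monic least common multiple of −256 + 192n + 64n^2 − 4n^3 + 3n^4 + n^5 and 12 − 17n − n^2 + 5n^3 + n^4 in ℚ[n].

768 − 1088n − 64n^2 + 332n^3 + 47n^4 − n^5 + 5n^6 + n^7

Apply the Euclidean algorithm:
  n^5 + 3n^4 − 4n^3 + 64n^2 + 192n − 256 = (n − 2)(n^4 + 5n^3 − n^2 − 17n + 12) + (7n^3 + 79n^2 + 146n − 232)
  n^4 + 5n^3 − n^2 − 17n + 12 = ((1/7)n − 44/49)(7n^3 + 79n^2 + 146n − 232) + ((2405/49)n^2 + (7215/49)n − 9620/49)
  7n^3 + 79n^2 + 146n − 232 = ((343/2405)n + 2842/2405)((2405/49)n^2 + (7215/49)n − 9620/49) + (0)
Last nonzero remainder: (2405/49)n^2 + (7215/49)n − 9620/49. Dividing through by 2405/49 gives the monic gcd n^2 + 3n − 4.
Then lcm(f, g) = f·g / gcd(f, g); expanding and making the result monic gives the answer.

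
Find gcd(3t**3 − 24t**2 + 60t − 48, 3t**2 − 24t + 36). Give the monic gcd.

t − 2

Euclidean algorithm in ℚ[t]:
  3t**3 − 24t**2 + 60t − 48 = (t)(3t**2 − 24t + 36) + (24t − 48)
  3t**2 − 24t + 36 = ((1/8)t − 3/4)(24t − 48) + (0)
Last nonzero remainder: 24t − 48. Dividing through by 24 gives the monic gcd t − 2.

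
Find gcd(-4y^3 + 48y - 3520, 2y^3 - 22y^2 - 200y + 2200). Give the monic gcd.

Repeated division with remainder:
  -4y^3 + 48y - 3520 = (-2)(2y^3 - 22y^2 - 200y + 2200) + (-44y^2 - 352y + 880)
  2y^3 - 22y^2 - 200y + 2200 = (-(1/22)y + 19/22)(-44y^2 - 352y + 880) + (144y + 1440)
  -44y^2 - 352y + 880 = (-(11/36)y + 11/18)(144y + 1440) + (0)
Last nonzero remainder: 144y + 1440. Dividing through by 144 gives the monic gcd y + 10.

y + 10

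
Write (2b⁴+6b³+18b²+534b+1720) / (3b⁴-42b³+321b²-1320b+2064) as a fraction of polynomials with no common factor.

(2b²+18b+40)/(3b²-24b+48)

By polynomial division,
  2b⁴+6b³+18b²+534b+1720 = (2/3)(3b⁴-42b³+321b²-1320b+2064) + (34b³-196b²+1414b+344)
  3b⁴-42b³+321b²-1320b+2064 = ((3/34)b-210/289)(34b³-196b²+1414b+344) + ((15552/289)b²-(93312/289)b+668736/289)
  34b³-196b²+1414b+344 = ((4913/7776)b+289/1944)((15552/289)b²-(93312/289)b+668736/289) + (0)
Last nonzero remainder: (15552/289)b²-(93312/289)b+668736/289. Dividing through by 15552/289 gives the monic gcd b²-6b+43.
Cancel b²-6b+43 from numerator and denominator to get the reduced form.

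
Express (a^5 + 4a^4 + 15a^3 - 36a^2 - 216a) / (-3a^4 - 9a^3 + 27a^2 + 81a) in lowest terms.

(-a^2 - 4a - 24)/(3a + 9)

Repeated division with remainder:
  a^5 + 4a^4 + 15a^3 - 36a^2 - 216a = (-(1/3)a - 1/3)(-3a^4 - 9a^3 + 27a^2 + 81a) + (21a^3 - 189a)
  -3a^4 - 9a^3 + 27a^2 + 81a = (-(1/7)a - 3/7)(21a^3 - 189a) + (0)
Last nonzero remainder: 21a^3 - 189a. Dividing through by 21 gives the monic gcd a^3 - 9a.
Cancel a^3 - 9a from numerator and denominator to get the reduced form.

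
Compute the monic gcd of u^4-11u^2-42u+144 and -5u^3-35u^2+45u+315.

Euclidean algorithm in ℚ[u]:
  u^4-11u^2-42u+144 = (-(1/5)u+7/5)(-5u^3-35u^2+45u+315) + (47u^2-42u-297)
  -5u^3-35u^2+45u+315 = (-(5/47)u-1855/2209)(47u^2-42u-297) + (-(48300/2209)u+144900/2209)
  47u^2-42u-297 = (-(103823/48300)u-72897/16100)(-(48300/2209)u+144900/2209) + (0)
Last nonzero remainder: -(48300/2209)u+144900/2209. Dividing through by -48300/2209 gives the monic gcd u-3.

u-3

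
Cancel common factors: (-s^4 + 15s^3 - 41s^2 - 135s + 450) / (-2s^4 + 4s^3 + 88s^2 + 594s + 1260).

Apply the Euclidean algorithm:
  -s^4 + 15s^3 - 41s^2 - 135s + 450 = (1/2)(-2s^4 + 4s^3 + 88s^2 + 594s + 1260) + (13s^3 - 85s^2 - 432s - 180)
  -2s^4 + 4s^3 + 88s^2 + 594s + 1260 = (-(2/13)s - 118/169)(13s^3 - 85s^2 - 432s - 180) + (-(6390/169)s^2 + (44730/169)s + 191700/169)
  13s^3 - 85s^2 - 432s - 180 = (-(2197/6390)s - 169/1065)(-(6390/169)s^2 + (44730/169)s + 191700/169) + (0)
Last nonzero remainder: -(6390/169)s^2 + (44730/169)s + 191700/169. Dividing through by -6390/169 gives the monic gcd s^2 - 7s - 30.
Cancel s^2 - 7s - 30 from numerator and denominator to get the reduced form.

(s^2 - 8s + 15)/(2s^2 + 10s + 42)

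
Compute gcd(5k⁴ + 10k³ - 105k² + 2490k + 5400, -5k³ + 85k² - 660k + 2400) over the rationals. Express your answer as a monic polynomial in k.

Euclidean algorithm in ℚ[k]:
  5k⁴ + 10k³ - 105k² + 2490k + 5400 = (-k - 19)(-5k³ + 85k² - 660k + 2400) + (850k² - 7650k + 51000)
  -5k³ + 85k² - 660k + 2400 = (-(1/170)k + 4/85)(850k² - 7650k + 51000) + (0)
Last nonzero remainder: 850k² - 7650k + 51000. Dividing through by 850 gives the monic gcd k² - 9k + 60.

k² - 9k + 60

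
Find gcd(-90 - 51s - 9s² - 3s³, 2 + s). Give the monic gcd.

2 + s

By polynomial division,
  -3s³ - 9s² - 51s - 90 = (-3s² - 3s - 45)(s + 2) + (0)
The last nonzero remainder s + 2 is already monic.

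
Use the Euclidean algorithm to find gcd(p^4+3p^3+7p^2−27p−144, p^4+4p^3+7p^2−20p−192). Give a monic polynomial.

p^3+7p−48

By polynomial division,
  p^4+3p^3+7p^2−27p−144 = (p^4+4p^3+7p^2−20p−192) + (−p^3−7p+48)
  p^4+4p^3+7p^2−20p−192 = (−p−4)(−p^3−7p+48) + (0)
Last nonzero remainder: −p^3−7p+48. Dividing through by −1 gives the monic gcd p^3+7p−48.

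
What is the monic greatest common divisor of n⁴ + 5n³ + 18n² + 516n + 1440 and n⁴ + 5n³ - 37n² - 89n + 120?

n² + 11n + 24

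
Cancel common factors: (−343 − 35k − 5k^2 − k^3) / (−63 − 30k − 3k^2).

Euclidean algorithm in ℚ[k]:
  −k^3 − 5k^2 − 35k − 343 = ((1/3)k − 5/3)(−3k^2 − 30k − 63) + (−64k − 448)
  −3k^2 − 30k − 63 = ((3/64)k + 9/64)(−64k − 448) + (0)
Last nonzero remainder: −64k − 448. Dividing through by −64 gives the monic gcd k + 7.
Cancel k + 7 from numerator and denominator to get the reduced form.

(49 − 2k + k^2)/(9 + 3k)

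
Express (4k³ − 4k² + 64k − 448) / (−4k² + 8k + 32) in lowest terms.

By polynomial division,
  4k³ − 4k² + 64k − 448 = (−k − 1)(−4k² + 8k + 32) + (104k − 416)
  −4k² + 8k + 32 = (−(1/26)k − 1/13)(104k − 416) + (0)
Last nonzero remainder: 104k − 416. Dividing through by 104 gives the monic gcd k − 4.
Cancel k − 4 from numerator and denominator to get the reduced form.

(−k² − 3k − 28)/(k + 2)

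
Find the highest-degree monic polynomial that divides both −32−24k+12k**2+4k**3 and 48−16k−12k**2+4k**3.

−2+k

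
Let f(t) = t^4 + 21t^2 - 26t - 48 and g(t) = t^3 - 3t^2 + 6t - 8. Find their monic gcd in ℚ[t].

t - 2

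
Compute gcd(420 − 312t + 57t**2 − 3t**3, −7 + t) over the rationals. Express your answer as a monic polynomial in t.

−7 + t

Repeated division with remainder:
  −3t**3 + 57t**2 − 312t + 420 = (−3t**2 + 36t − 60)(t − 7) + (0)
The last nonzero remainder t − 7 is already monic.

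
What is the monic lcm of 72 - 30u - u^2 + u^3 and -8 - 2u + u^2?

144 + 12u - 32u^2 + u^3 + u^4

Repeated division with remainder:
  u^3 - u^2 - 30u + 72 = (u + 1)(u^2 - 2u - 8) + (-20u + 80)
  u^2 - 2u - 8 = (-(1/20)u - 1/10)(-20u + 80) + (0)
Last nonzero remainder: -20u + 80. Dividing through by -20 gives the monic gcd u - 4.
Then lcm(f, g) = f·g / gcd(f, g); expanding and making the result monic gives the answer.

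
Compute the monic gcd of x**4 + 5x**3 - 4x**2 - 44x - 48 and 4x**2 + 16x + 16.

x**2 + 4x + 4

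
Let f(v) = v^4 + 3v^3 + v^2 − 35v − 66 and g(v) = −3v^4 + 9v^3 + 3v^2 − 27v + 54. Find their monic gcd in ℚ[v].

Apply the Euclidean algorithm:
  v^4 + 3v^3 + v^2 − 35v − 66 = (−1/3)(−3v^4 + 9v^3 + 3v^2 − 27v + 54) + (6v^3 + 2v^2 − 44v − 48)
  −3v^4 + 9v^3 + 3v^2 − 27v + 54 = (−(1/2)v + 5/3)(6v^3 + 2v^2 − 44v − 48) + (−(67/3)v^2 + (67/3)v + 134)
  6v^3 + 2v^2 − 44v − 48 = (−(18/67)v − 24/67)(−(67/3)v^2 + (67/3)v + 134) + (0)
Last nonzero remainder: −(67/3)v^2 + (67/3)v + 134. Dividing through by −67/3 gives the monic gcd v^2 − v − 6.

v^2 − v − 6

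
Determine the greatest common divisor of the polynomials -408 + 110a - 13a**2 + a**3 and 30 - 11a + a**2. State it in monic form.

-6 + a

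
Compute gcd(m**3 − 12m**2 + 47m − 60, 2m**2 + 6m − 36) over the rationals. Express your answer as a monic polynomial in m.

m − 3

Apply the Euclidean algorithm:
  m**3 − 12m**2 + 47m − 60 = ((1/2)m − 15/2)(2m**2 + 6m − 36) + (110m − 330)
  2m**2 + 6m − 36 = ((1/55)m + 6/55)(110m − 330) + (0)
Last nonzero remainder: 110m − 330. Dividing through by 110 gives the monic gcd m − 3.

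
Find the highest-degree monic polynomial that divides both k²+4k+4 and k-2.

1

Repeated division with remainder:
  k²+4k+4 = (k+6)(k-2) + (16)
  k-2 = ((1/16)k-1/8)(16) + (0)
The last nonzero remainder is the constant 16, so the polynomials are coprime and gcd = 1.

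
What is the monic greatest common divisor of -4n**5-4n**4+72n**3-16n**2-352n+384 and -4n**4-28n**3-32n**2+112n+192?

n**3+5n**2-2n-24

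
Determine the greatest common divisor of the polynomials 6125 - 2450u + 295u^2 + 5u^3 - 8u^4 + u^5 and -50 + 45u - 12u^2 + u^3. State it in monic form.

25 - 10u + u^2

Apply the Euclidean algorithm:
  u^5 - 8u^4 + 5u^3 + 295u^2 - 2450u + 6125 = (u^2 + 4u + 8)(u^3 - 12u^2 + 45u - 50) + (261u^2 - 2610u + 6525)
  u^3 - 12u^2 + 45u - 50 = ((1/261)u - 2/261)(261u^2 - 2610u + 6525) + (0)
Last nonzero remainder: 261u^2 - 2610u + 6525. Dividing through by 261 gives the monic gcd u^2 - 10u + 25.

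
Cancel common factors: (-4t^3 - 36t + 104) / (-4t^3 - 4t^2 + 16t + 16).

(t^2 + 2t + 13)/(t^2 + 3t + 2)

By polynomial division,
  -4t^3 - 36t + 104 = (-4t^3 - 4t^2 + 16t + 16) + (4t^2 - 52t + 88)
  -4t^3 - 4t^2 + 16t + 16 = (-t - 14)(4t^2 - 52t + 88) + (-624t + 1248)
  4t^2 - 52t + 88 = (-(1/156)t + 11/156)(-624t + 1248) + (0)
Last nonzero remainder: -624t + 1248. Dividing through by -624 gives the monic gcd t - 2.
Cancel t - 2 from numerator and denominator to get the reduced form.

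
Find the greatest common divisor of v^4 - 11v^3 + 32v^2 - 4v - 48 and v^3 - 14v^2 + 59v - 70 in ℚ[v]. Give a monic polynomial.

Euclidean algorithm in ℚ[v]:
  v^4 - 11v^3 + 32v^2 - 4v - 48 = (v + 3)(v^3 - 14v^2 + 59v - 70) + (15v^2 - 111v + 162)
  v^3 - 14v^2 + 59v - 70 = ((1/15)v - 11/25)(15v^2 - 111v + 162) + (-(16/25)v + 32/25)
  15v^2 - 111v + 162 = (-(375/16)v + 2025/16)(-(16/25)v + 32/25) + (0)
Last nonzero remainder: -(16/25)v + 32/25. Dividing through by -16/25 gives the monic gcd v - 2.

v - 2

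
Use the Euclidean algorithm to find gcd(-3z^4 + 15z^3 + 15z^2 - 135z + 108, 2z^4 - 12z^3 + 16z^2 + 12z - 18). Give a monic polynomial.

z^2 - 4z + 3

Apply the Euclidean algorithm:
  -3z^4 + 15z^3 + 15z^2 - 135z + 108 = (-3/2)(2z^4 - 12z^3 + 16z^2 + 12z - 18) + (-3z^3 + 39z^2 - 117z + 81)
  2z^4 - 12z^3 + 16z^2 + 12z - 18 = (-(2/3)z - 14/3)(-3z^3 + 39z^2 - 117z + 81) + (120z^2 - 480z + 360)
  -3z^3 + 39z^2 - 117z + 81 = (-(1/40)z + 9/40)(120z^2 - 480z + 360) + (0)
Last nonzero remainder: 120z^2 - 480z + 360. Dividing through by 120 gives the monic gcd z^2 - 4z + 3.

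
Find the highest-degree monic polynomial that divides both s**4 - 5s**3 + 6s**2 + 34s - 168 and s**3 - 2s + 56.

Apply the Euclidean algorithm:
  s**4 - 5s**3 + 6s**2 + 34s - 168 = (s - 5)(s**3 - 2s + 56) + (8s**2 - 32s + 112)
  s**3 - 2s + 56 = ((1/8)s + 1/2)(8s**2 - 32s + 112) + (0)
Last nonzero remainder: 8s**2 - 32s + 112. Dividing through by 8 gives the monic gcd s**2 - 4s + 14.

s**2 - 4s + 14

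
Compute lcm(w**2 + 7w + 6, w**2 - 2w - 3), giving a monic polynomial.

w**3 + 4w**2 - 15w - 18

Repeated division with remainder:
  w**2 + 7w + 6 = (w**2 - 2w - 3) + (9w + 9)
  w**2 - 2w - 3 = ((1/9)w - 1/3)(9w + 9) + (0)
Last nonzero remainder: 9w + 9. Dividing through by 9 gives the monic gcd w + 1.
Then lcm(f, g) = f·g / gcd(f, g); expanding and making the result monic gives the answer.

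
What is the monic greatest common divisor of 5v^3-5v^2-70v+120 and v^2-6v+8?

Apply the Euclidean algorithm:
  5v^3-5v^2-70v+120 = (5v+25)(v^2-6v+8) + (40v-80)
  v^2-6v+8 = ((1/40)v-1/10)(40v-80) + (0)
Last nonzero remainder: 40v-80. Dividing through by 40 gives the monic gcd v-2.

v-2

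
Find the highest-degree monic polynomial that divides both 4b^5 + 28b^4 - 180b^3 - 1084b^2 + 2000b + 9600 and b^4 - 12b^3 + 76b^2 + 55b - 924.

b^2 - b - 12

Apply the Euclidean algorithm:
  4b^5 + 28b^4 - 180b^3 - 1084b^2 + 2000b + 9600 = (4b + 76)(b^4 - 12b^3 + 76b^2 + 55b - 924) + (428b^3 - 7080b^2 + 1516b + 79824)
  b^4 - 12b^3 + 76b^2 + 55b - 924 = ((1/428)b + 243/22898)(428b^3 - 7080b^2 + 1516b + 79824) + ((1689791/11449)b^2 - (1689791/11449)b - 20277492/11449)
  428b^3 - 7080b^2 + 1516b + 79824 = ((4900172/1689791)b - 76158748/1689791)((1689791/11449)b^2 - (1689791/11449)b - 20277492/11449) + (0)
Last nonzero remainder: (1689791/11449)b^2 - (1689791/11449)b - 20277492/11449. Dividing through by 1689791/11449 gives the monic gcd b^2 - b - 12.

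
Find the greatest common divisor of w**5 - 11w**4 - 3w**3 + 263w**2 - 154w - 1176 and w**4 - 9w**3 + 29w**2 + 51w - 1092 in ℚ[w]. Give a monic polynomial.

Apply the Euclidean algorithm:
  w**5 - 11w**4 - 3w**3 + 263w**2 - 154w - 1176 = (w - 2)(w**4 - 9w**3 + 29w**2 + 51w - 1092) + (-50w**3 + 270w**2 + 1040w - 3360)
  w**4 - 9w**3 + 29w**2 + 51w - 1092 = (-(1/50)w + 9/125)(-50w**3 + 270w**2 + 1040w - 3360) + ((759/25)w**2 - (2277/25)w - 21252/25)
  -50w**3 + 270w**2 + 1040w - 3360 = (-(1250/759)w + 1000/253)((759/25)w**2 - (2277/25)w - 21252/25) + (0)
Last nonzero remainder: (759/25)w**2 - (2277/25)w - 21252/25. Dividing through by 759/25 gives the monic gcd w**2 - 3w - 28.

w**2 - 3w - 28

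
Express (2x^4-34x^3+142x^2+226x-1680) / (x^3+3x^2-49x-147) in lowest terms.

(2x^2-26x+80)/(x+7)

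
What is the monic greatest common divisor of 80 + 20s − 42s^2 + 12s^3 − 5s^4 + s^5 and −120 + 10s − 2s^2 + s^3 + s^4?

10 + s^2

Apply the Euclidean algorithm:
  s^5 − 5s^4 + 12s^3 − 42s^2 + 20s + 80 = (s − 6)(s^4 + s^3 − 2s^2 + 10s − 120) + (20s^3 − 64s^2 + 200s − 640)
  s^4 + s^3 − 2s^2 + 10s − 120 = ((1/20)s + 21/100)(20s^3 − 64s^2 + 200s − 640) + ((36/25)s^2 + 72/5)
  20s^3 − 64s^2 + 200s − 640 = ((125/9)s − 400/9)((36/25)s^2 + 72/5) + (0)
Last nonzero remainder: (36/25)s^2 + 72/5. Dividing through by 36/25 gives the monic gcd s^2 + 10.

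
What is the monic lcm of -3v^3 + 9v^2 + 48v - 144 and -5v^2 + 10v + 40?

By polynomial division,
  -3v^3 + 9v^2 + 48v - 144 = ((3/5)v - 3/5)(-5v^2 + 10v + 40) + (30v - 120)
  -5v^2 + 10v + 40 = (-(1/6)v - 1/3)(30v - 120) + (0)
Last nonzero remainder: 30v - 120. Dividing through by 30 gives the monic gcd v - 4.
Then lcm(f, g) = f·g / gcd(f, g); expanding and making the result monic gives the answer.

v^4 - v^3 - 22v^2 + 16v + 96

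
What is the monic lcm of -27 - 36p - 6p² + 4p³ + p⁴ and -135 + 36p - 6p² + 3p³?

Repeated division with remainder:
  p⁴ + 4p³ - 6p² - 36p - 27 = ((1/3)p + 2)(3p³ - 6p² + 36p - 135) + (-6p² - 63p + 243)
  3p³ - 6p² + 36p - 135 = (-(1/2)p + 25/4)(-6p² - 63p + 243) + ((2205/4)p - 6615/4)
  -6p² - 63p + 243 = (-(8/735)p - 36/245)((2205/4)p - 6615/4) + (0)
Last nonzero remainder: (2205/4)p - 6615/4. Dividing through by 2205/4 gives the monic gcd p - 3.
Then lcm(f, g) = f·g / gcd(f, g); expanding and making the result monic gives the answer.

-405 - 567p - 153p² + 18p³ + 13p⁴ + 5p⁵ + p⁶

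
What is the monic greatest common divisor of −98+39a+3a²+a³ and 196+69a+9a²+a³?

49+5a+a²

By polynomial division,
  a³+3a²+39a−98 = (a³+9a²+69a+196) + (−6a²−30a−294)
  a³+9a²+69a+196 = (−(1/6)a−2/3)(−6a²−30a−294) + (0)
Last nonzero remainder: −6a²−30a−294. Dividing through by −6 gives the monic gcd a²+5a+49.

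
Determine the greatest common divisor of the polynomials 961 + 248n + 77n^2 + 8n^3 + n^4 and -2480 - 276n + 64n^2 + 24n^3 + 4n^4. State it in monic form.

31 + 5n + n^2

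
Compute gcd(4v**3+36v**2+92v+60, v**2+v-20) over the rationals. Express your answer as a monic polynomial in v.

v+5

Repeated division with remainder:
  4v**3+36v**2+92v+60 = (4v+32)(v**2+v-20) + (140v+700)
  v**2+v-20 = ((1/140)v-1/35)(140v+700) + (0)
Last nonzero remainder: 140v+700. Dividing through by 140 gives the monic gcd v+5.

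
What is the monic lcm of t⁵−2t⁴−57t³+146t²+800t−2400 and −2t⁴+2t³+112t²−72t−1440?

t⁷−4t⁶−77t⁵+308t⁴+1876t³−7504t²−14400t+57600

Apply the Euclidean algorithm:
  t⁵−2t⁴−57t³+146t²+800t−2400 = (−(1/2)t+1/2)(−2t⁴+2t³+112t²−72t−1440) + (−2t³+54t²+116t−1680)
  −2t⁴+2t³+112t²−72t−1440 = (t+26)(−2t³+54t²+116t−1680) + (−1408t²−1408t+42240)
  −2t³+54t²+116t−1680 = ((1/704)t−7/176)(−1408t²−1408t+42240) + (0)
Last nonzero remainder: −1408t²−1408t+42240. Dividing through by −1408 gives the monic gcd t²+t−30.
Then lcm(f, g) = f·g / gcd(f, g); expanding and making the result monic gives the answer.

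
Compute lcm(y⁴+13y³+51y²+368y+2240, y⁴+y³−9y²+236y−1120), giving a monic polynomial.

y⁵+9y⁴−y³+164y²+768y−8960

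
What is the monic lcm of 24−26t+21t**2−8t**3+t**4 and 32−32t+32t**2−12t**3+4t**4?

96−152t+160t**2−100t**3+41t**4−10t**5+t**6

Euclidean algorithm in ℚ[t]:
  t**4−8t**3+21t**2−26t+24 = (1/4)(4t**4−12t**3+32t**2−32t+32) + (−5t**3+13t**2−18t+16)
  4t**4−12t**3+32t**2−32t+32 = (−(4/5)t+8/25)(−5t**3+13t**2−18t+16) + ((336/25)t**2−(336/25)t+672/25)
  −5t**3+13t**2−18t+16 = (−(125/336)t+25/42)((336/25)t**2−(336/25)t+672/25) + (0)
Last nonzero remainder: (336/25)t**2−(336/25)t+672/25. Dividing through by 336/25 gives the monic gcd t**2−t+2.
Then lcm(f, g) = f·g / gcd(f, g); expanding and making the result monic gives the answer.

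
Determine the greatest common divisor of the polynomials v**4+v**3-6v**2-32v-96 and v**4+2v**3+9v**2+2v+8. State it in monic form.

v**2+2v+8

Euclidean algorithm in ℚ[v]:
  v**4+v**3-6v**2-32v-96 = (v**4+2v**3+9v**2+2v+8) + (-v**3-15v**2-34v-104)
  v**4+2v**3+9v**2+2v+8 = (-v+13)(-v**3-15v**2-34v-104) + (170v**2+340v+1360)
  -v**3-15v**2-34v-104 = (-(1/170)v-13/170)(170v**2+340v+1360) + (0)
Last nonzero remainder: 170v**2+340v+1360. Dividing through by 170 gives the monic gcd v**2+2v+8.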